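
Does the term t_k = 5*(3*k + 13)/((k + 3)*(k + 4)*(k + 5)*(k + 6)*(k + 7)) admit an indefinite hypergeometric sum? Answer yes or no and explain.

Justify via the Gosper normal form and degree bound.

t_(k+1)/t_k = (k + 3)*(3*k + 16)/((k + 8)*(3*k + 13)).
Take A(k)=k + 3, B(k)=k + 8, C(k)=k + 13/3.
Key eq: (k + 3)·f(k+1) = (k + 7)·f(k) + (k + 13/3).
deg f ≤ 4 (via 1,1,1).
Coefficient equations give f(k) = k*(k + 4)*(k**2 + 14*k + 63)/270.
R(k) = B(k−1)·f(k)/C(k) = k*(k + 4)*(k + 7)*(k**2 + 14*k + 63)/(90*(3*k + 13)); s_k = R·t_k = k*(k**2 + 14*k + 63)/(18*(k**3 + 14*k**2 + 63*k + 90)).
Check: Δs_k = 5*(3*k + 13)/(k**5 + 25*k**4 + 245*k**3 + 1175*k**2 + 2754*k + 2520). ✓

Yes. s_k = k*(k**2 + 14*k + 63)/(18*(k**3 + 14*k**2 + 63*k + 90)).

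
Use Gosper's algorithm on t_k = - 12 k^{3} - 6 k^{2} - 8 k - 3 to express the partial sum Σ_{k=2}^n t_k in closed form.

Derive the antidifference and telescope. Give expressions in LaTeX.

S(n) = - 3 n^{4} - 8 n^{3} - 10 n^{2} - 8 n + 29

t_(k+1)/t_k = (12*k**3 + 42*k**2 + 56*k + 29)/(12*k**3 + 6*k**2 + 8*k + 3).
Gosper form: A/B · C(k+1)/C(k) with A=1, B=1, C=k**3 + k**2/2 + 2*k/3 + 1/4.
Key eq: (1)·f(k+1) = (1)·f(k) + (k**3 + k**2/2 + 2*k/3 + 1/4).
d = 4 from the (0,0,3) case.
Solve for f: f(k) = k**2*(3*k**2 - 4*k + 4)/12 (degree 4 ≤ 4).
Then R = B(k−1)f/C = k**2*(3*k**2 - 4*k + 4)/(12*k**3 + 6*k**2 + 8*k + 3), so s_k = R(k)·t_k = k**2*(-3*k**2 + 4*k - 4).
Verify: -12*k**3 - 6*k**2 - 8*k - 3 matches t_k.
Telescope: S(n) = s_(n+1) − s_(2) = -3*n**4 - 8*n**3 - 10*n**2 - 8*n - 3 − (-32) = -3*n**4 - 8*n**3 - 10*n**2 - 8*n + 29.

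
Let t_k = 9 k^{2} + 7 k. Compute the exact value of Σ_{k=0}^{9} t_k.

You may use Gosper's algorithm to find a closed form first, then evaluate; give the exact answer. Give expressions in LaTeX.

t_(k+1)/t_k = (9*k**2 + 25*k + 16)/(k*(9*k + 7)).
So A=1 and B=1, with C=k**2 + 7*k/9.
Need (1)·f(k+1) − (1)·f(k) = k**2 + 7*k/9.
d = 3 from the (0,0,2) case.
A polynomial solution: f(k) = k*(k - 1)*(3*k + 2)/9.
So s_k = (B(k−1)f/C)·t_k = ((k - 1)*(3*k + 2)/(9*k + 7))·t_k = k*(3*k**2 - k - 2).
Δs = k*(9*k + 7), as required.
Telescoping: Σ = s_(10) − s_(0) = 2880 − (0) = 2880.

Σ = 2880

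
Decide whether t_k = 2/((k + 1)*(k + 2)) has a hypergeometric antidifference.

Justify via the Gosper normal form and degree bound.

Yes. s_k = 2*k/(k + 1).

The ratio is (k + 1)/(k + 3).
Normal form (A,B,C) = (k + 1, k + 3, 1).
Solve (k + 1)·f(k+1) − (k + 2)·f(k) = 1.
Bound: deg f ≤ 1.
Solving with deg f ≤ 1: f(k) = k.
R(k) = B(k−1)·f(k)/C(k) = k*(k + 2); s_k = R·t_k = 2*k/(k + 1).
Verify: 2/(k**2 + 3*k + 2) matches t_k.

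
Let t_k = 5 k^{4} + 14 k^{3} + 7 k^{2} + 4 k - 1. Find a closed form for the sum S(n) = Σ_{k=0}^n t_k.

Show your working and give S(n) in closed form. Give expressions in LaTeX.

t_(k+1)/t_k = (5*k**4 + 34*k**3 + 79*k**2 + 80*k + 29)/(5*k**4 + 14*k**3 + 7*k**2 + 4*k - 1).
Gosper form: A/B · C(k+1)/C(k) with A=1, B=1, C=k**4 + 14*k**3/5 + 7*k**2/5 + 4*k/5 - 1/5.
Solve (1)·f(k+1) − (1)·f(k) = k**4 + 14*k**3/5 + 7*k**2/5 + 4*k/5 - 1/5.
Degrees (0,0,4) ⇒ d ≤ 5.
A polynomial solution: f(k) = k*(k**4 + k**3 - 3*k**2 + 2*k - 2)/5.
Then R = B(k−1)f/C = k*(k**4 + k**3 - 3*k**2 + 2*k - 2)/(5*k**4 + 14*k**3 + 7*k**2 + 4*k - 1), so s_k = R(k)·t_k = k*(k**4 + k**3 - 3*k**2 + 2*k - 2).
Verify: 5*k**4 + 14*k**3 + 7*k**2 + 4*k - 1 matches t_k.
Σ_(k=0)^n t_k = s_(n+1) − s_(0) = (n**5 + 6*n**4 + 11*n**3 + 9*n**2 + 2*n - 1) − (0), i.e. n**5 + 6*n**4 + 11*n**3 + 9*n**2 + 2*n - 1.

S(n) = n^{5} + 6 n^{4} + 11 n^{3} + 9 n^{2} + 2 n - 1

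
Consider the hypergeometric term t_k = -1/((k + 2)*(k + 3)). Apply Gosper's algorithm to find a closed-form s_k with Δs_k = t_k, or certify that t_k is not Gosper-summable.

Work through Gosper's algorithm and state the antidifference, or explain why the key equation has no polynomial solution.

s_k = -k/(2*k + 4)

The ratio is (k + 2)/(k + 4).
Normal form (A,B,C) = (k + 2, k + 4, 1).
Key eq: (k + 2)·f(k+1) = (k + 3)·f(k) + (1).
d = 1 from the (1,1,0) case.
A polynomial solution: f(k) = k/2.
Certificate R = B(k−1)f/C = k*(k + 3)/2 gives s_k = -k/(2*k + 4).
Δs = -1/(k**2 + 5*k + 6), as required.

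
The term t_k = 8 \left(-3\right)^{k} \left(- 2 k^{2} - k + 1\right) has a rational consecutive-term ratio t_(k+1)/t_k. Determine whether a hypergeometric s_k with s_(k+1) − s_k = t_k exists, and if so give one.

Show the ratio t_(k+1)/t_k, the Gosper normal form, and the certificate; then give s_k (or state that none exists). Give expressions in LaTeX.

s_k = \left(-3\right)^{k} \left(4 k^{2} - 4 k - 2\right)

Ratio r(k) = 3*(-k - 2*(k + 1)**2)/(2*k**2 + k - 1).
Gosper form: A/B · C(k+1)/C(k) with A=-3, B=1, C=k**2 + k/2 - 1/2.
Need (-3)·f(k+1) − (1)·f(k) = k**2 + k/2 - 1/2.
From deg A=0, deg B=0, deg C=2: d=2.
Solving with deg f ≤ 2: f(k) = -(2*k**2 - 2*k - 1)/8.
So s_k = (B(k−1)f/C)·t_k = (-(2*k**2 - 2*k - 1)/(4*(k + 1)*(2*k - 1)))·t_k = (-3)**k*(4*k**2 - 4*k - 2).
Verify: 8*(-3)**k*(-2*k**2 - k + 1) matches t_k.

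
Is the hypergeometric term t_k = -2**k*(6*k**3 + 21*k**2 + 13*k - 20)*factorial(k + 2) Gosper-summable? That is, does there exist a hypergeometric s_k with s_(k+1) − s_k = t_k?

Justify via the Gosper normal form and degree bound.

t_(k+1)/t_k = 2*(6*k**4 + 57*k**3 + 190*k**2 + 239*k + 60)/(6*k**3 + 21*k**2 + 13*k - 20).
Normal form (A,B,C) = (2*k + 6, 1, k**3 + 7*k**2/2 + 13*k/6 - 10/3).
Solve (2*k + 6)·f(k+1) − (1)·f(k) = k**3 + 7*k**2/2 + 13*k/6 - 10/3.
From deg A=1, deg B=0, deg C=3: d=2.
Match coefficients ⇒ f(k) = (3*k**2 - 3*k - 4)/6.
R(k) = B(k−1)·f(k)/C(k) = (3*k**2 - 3*k - 4)/(6*k**3 + 21*k**2 + 13*k - 20); s_k = R·t_k = 2**k*(-3*k**2 + 3*k + 4)*factorial(k + 2).
Check: Δs_k = -2**k*(6*k**3 + 21*k**2 + 13*k - 20)*factorial(k + 2). ✓

Yes. s_k = 2**k*(-3*k**2 + 3*k + 4)*factorial(k + 2).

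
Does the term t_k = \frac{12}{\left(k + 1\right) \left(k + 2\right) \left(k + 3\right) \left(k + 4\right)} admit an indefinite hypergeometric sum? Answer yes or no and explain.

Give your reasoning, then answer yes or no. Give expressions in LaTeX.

Yes. s_k = \frac{2 k \left(k^{2} + 6 k + 11\right)}{3 \left(k + 1\right) \left(k + 2\right) \left(k + 3\right)}.

Step 1: r(k) = (k + 1)/(k + 5).
So A=k + 1 and B=k + 5, with C=1.
f must satisfy (k + 1)·f(k+1) − (k + 4)·f(k) = 1.
Degrees (1,1,0) ⇒ d ≤ 3.
Solving with deg f ≤ 3: f(k) = k*(k**2 + 6*k + 11)/18.
Then R = B(k−1)f/C = k*(k + 4)*(k**2 + 6*k + 11)/18, so s_k = R(k)·t_k = 2*k*(k**2 + 6*k + 11)/(3*(k + 1)*(k + 2)*(k + 3)).
Δs = 12/(k**4 + 10*k**3 + 35*k**2 + 50*k + 24), as required.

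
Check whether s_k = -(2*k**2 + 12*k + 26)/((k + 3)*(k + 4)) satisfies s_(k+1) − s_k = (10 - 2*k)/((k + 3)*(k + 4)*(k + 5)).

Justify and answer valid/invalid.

Valid: the claim telescopes to t_k.

s_(k+1) = 2*(-6*k - (k + 1)**2 - 19)/((k + 4)*(k + 5))
s_(k+1) − s_k = 2*(5 - k)/(k**3 + 12*k**2 + 47*k + 60)
(s_(k+1) − s_k) − t_k = 0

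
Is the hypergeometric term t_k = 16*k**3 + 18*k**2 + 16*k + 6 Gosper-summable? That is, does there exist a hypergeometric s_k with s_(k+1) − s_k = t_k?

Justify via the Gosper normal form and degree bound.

Yes. s_k = k*(4*k**3 - 2*k**2 + 3*k + 1).

The ratio is (8*k**3 + 33*k**2 + 50*k + 28)/(8*k**3 + 9*k**2 + 8*k + 3).
A = 1, B = 1, C = k**3 + 9*k**2/8 + k + 3/8.
Set up (1)·f(k+1) − (1)·f(k) − (k**3 + 9*k**2/8 + k + 3/8) = 0.
Bound: deg f ≤ 4.
A polynomial solution: f(k) = k*(4*k**3 - 2*k**2 + 3*k + 1)/16.
Certificate R = B(k−1)f/C = k*(4*k**3 - 2*k**2 + 3*k + 1)/(2*(8*k**3 + 9*k**2 + 8*k + 3)) gives s_k = k*(4*k**3 - 2*k**2 + 3*k + 1).
s_(k+1) − s_k = 16*k**3 + 18*k**2 + 16*k + 6 = t_k.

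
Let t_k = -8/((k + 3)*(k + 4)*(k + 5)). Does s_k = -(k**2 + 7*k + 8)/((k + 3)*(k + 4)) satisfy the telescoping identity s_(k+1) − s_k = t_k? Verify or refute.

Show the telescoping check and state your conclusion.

s_(k+1) = (-7*k - (k + 1)**2 - 15)/((k + 4)*(k + 5))
s_(k+1) − s_k = -8/(k**3 + 12*k**2 + 47*k + 60)
(s_(k+1) − s_k) − t_k = 0

valid (s_(k+1) − s_k reduces to t_k)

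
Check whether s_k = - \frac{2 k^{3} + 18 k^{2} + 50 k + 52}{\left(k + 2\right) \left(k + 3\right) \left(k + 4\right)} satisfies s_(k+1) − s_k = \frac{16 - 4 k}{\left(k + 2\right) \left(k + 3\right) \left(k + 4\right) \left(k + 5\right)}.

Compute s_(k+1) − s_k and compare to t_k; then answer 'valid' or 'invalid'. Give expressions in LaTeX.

s_(k+1) = 2*(-25*k - (k + 1)**3 - 9*(k + 1)**2 - 51)/((k + 3)*(k + 4)*(k + 5))
s_(k+1) − s_k = 4*(4 - k)/(k**4 + 14*k**3 + 71*k**2 + 154*k + 120)
(s_(k+1) − s_k) − t_k = 0

valid (s_(k+1) − s_k reduces to t_k)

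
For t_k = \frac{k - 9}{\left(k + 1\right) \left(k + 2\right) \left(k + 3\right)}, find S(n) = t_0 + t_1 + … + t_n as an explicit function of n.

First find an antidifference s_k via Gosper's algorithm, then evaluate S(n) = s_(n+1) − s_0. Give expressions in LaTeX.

S(n) = \frac{- 2 n^{2} - 11 n - 9}{n^{2} + 5 n + 6}

t_(k+1)/t_k = (k - 8)*(k + 1)/((k - 9)*(k + 4)).
So A=k + 1 and B=k + 4, with C=k - 9.
Need (k + 1)·f(k+1) − (k + 3)·f(k) = k - 9.
d = 2 from the (1,1,1) case.
Solving with deg f ≤ 2: f(k) = -k*(2*k + 7).
Certificate R = B(k−1)f/C = -k*(k + 3)*(2*k + 7)/(k - 9) gives s_k = k*(-2*k - 7)/((k + 1)*(k + 2)).
Δs = (k - 9)/(k**3 + 6*k**2 + 11*k + 6), as required.
Σ_(k=0)^n t_k = s_(n+1) − s_(0) = ((-2*n**2 - 11*n - 9)/(n**2 + 5*n + 6)) − (0), i.e. (-2*n**2 - 11*n - 9)/(n**2 + 5*n + 6).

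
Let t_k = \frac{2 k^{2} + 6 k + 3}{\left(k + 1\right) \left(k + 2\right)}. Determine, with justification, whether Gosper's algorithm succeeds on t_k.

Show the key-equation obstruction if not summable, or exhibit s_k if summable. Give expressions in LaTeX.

Compute t_(k+1)/t_k: get (k + 1)*(6*k + 2*(k + 1)**2 + 9)/((k + 3)*(2*k**2 + 6*k + 3)).
Factor: A=k + 1; B=k + 3; C=k**2 + 3*k + 3/2.
Key eq: (k + 1)·f(k+1) = (k + 2)·f(k) + (k**2 + 3*k + 3/2).
From deg A=1, deg B=1, deg C=2: d=2.
Coefficient equations give f(k) = k*(2*k + 1)/2.
R(k) = B(k−1)·f(k)/C(k) = k*(k + 2)*(2*k + 1)/(2*k**2 + 6*k + 3); s_k = R·t_k = k*(2*k + 1)/(k + 1).
Verify: (2*k**2 + 6*k + 3)/(k**2 + 3*k + 2) matches t_k.

Yes. s_k = \frac{k \left(2 k + 1\right)}{k + 1}.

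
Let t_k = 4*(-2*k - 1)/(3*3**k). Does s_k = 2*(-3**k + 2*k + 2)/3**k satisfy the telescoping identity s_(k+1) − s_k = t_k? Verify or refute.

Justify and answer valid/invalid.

Valid: the claim telescopes to t_k.

s_(k+1) = 2*(-3*3**k + 2*k + 4)/(3*3**k)
s_(k+1) − s_k = 4*(-2*k - 1)/(3*3**k)
(s_(k+1) − s_k) − t_k = 0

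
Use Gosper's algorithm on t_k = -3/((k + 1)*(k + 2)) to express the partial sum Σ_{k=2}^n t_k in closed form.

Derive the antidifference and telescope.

S(n) = (1 - n)/(n + 2)

Compute t_(k+1)/t_k: get (k + 1)/(k + 3).
Factor: A=k + 1; B=k + 3; C=1.
Need (k + 1)·f(k+1) − (k + 2)·f(k) = 1.
d = 1 from the (1,1,0) case.
Coefficient equations give f(k) = k.
Get s_k = R·t_k = -3*k/(k + 1) with R(k) = B(k−1)f(k)/C(k) = k*(k + 2).
Verify: -3/(k**2 + 3*k + 2) matches t_k.
Telescope: S(n) = s_(n+1) − s_(2) = 3*(-n - 1)/(n + 2) − (-2) = (1 - n)/(n + 2).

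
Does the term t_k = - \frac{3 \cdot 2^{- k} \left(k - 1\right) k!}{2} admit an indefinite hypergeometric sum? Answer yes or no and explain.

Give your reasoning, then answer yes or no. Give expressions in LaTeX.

Step 1: r(k) = k*(k + 1)/(2*(k - 1)).
So A=k/2 + 1/2 and B=1, with C=k - 1.
Need (k/2 + 1/2)·f(k+1) − (1)·f(k) = k - 1.
Bound: deg f ≤ 0.
A polynomial solution: f(k) = 2.
So s_k = (B(k−1)f/C)·t_k = (2/(k - 1))·t_k = -3*factorial(k)/2**k.
Δs = -3*(k - 1)*factorial(k)/(2*2**k), as required.

Yes. s_k = - 3 \cdot 2^{- k} k!.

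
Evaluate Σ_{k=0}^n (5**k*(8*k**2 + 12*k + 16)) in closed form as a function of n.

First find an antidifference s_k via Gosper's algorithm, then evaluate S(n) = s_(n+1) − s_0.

Compute t_(k+1)/t_k: get 5*(2*k**2 + 7*k + 9)/(2*k**2 + 3*k + 4).
Gosper form: A/B · C(k+1)/C(k) with A=5, B=1, C=k**2 + 3*k/2 + 2.
f must satisfy (5)·f(k+1) − (1)·f(k) = k**2 + 3*k/2 + 2.
Bound: deg f ≤ 2.
Coefficient equations give f(k) = (k**2 - k + 2)/4.
Then R = B(k−1)f/C = (k**2 - k + 2)/(2*(2*k**2 + 3*k + 4)), so s_k = R(k)·t_k = 2*5**k*(k**2 - k + 2).
Verify: 5**k*(8*k**2 + 12*k + 16) matches t_k.
Evaluate: s_(n+1) = 10*5**n*(n**2 + n + 2); subtract s_(0) = 4 ⇒ S(n) = 10*5**n*n**2 + 10*5**n*n + 20*5**n - 4.

S(n) = 10*5**n*n**2 + 10*5**n*n + 20*5**n - 4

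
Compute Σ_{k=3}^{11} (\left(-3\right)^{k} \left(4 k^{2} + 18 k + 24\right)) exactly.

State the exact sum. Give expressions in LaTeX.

Σ = -97254270

r(k) = 3*(-2*k**2 - 13*k - 23)/(2*k**2 + 9*k + 12) after simplifying.
So A=-3 and B=1, with C=k**2 + 9*k/2 + 6.
Key eq: (-3)·f(k+1) = (1)·f(k) + (k**2 + 9*k/2 + 6).
Degrees (0,0,2) ⇒ d ≤ 2.
Solve for f: f(k) = -(k**2 + 3*k + 3)/4 (degree 2 ≤ 2).
Get s_k = R·t_k = (-3)**k*(-k**2 - 3*k - 3) with R(k) = B(k−1)f(k)/C(k) = -(k**2 + 3*k + 3)/(2*(2*k**2 + 9*k + 12)).
Δs = (-3)**k*(4*k**2 + 18*k + 24), as required.
Telescoping: Σ = s_(12) − s_(3) = -97253703 − (567) = -97254270.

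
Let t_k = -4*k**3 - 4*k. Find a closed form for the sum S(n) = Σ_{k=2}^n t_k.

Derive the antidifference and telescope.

The ratio is (k + (k + 1)**3 + 1)/(k*(k**2 + 1)).
Take A(k)=1, B(k)=1, C(k)=k**3 + k.
f must satisfy (1)·f(k+1) − (1)·f(k) = k**3 + k.
Degrees (0,0,3) ⇒ d ≤ 4.
A polynomial solution: f(k) = k*(k - 1)*(k**2 - k + 2)/4.
Certificate R = B(k−1)f/C = (k - 1)*(k**2 - k + 2)/(4*(k**2 + 1)) gives s_k = k*(-k**3 + 2*k**2 - 3*k + 2).
Check: Δs_k = 4*k*(-k**2 - 1). ✓
Evaluate: s_(n+1) = n*(-n**3 - 2*n**2 - 3*n - 2); subtract s_(2) = -8 ⇒ S(n) = -n**4 - 2*n**3 - 3*n**2 - 2*n + 8.

S(n) = -n**4 - 2*n**3 - 3*n**2 - 2*n + 8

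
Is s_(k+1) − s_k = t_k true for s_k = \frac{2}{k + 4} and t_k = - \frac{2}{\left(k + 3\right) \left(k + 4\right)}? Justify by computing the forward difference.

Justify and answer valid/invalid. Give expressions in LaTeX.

s_(k+1) = 2/(k + 5)
s_(k+1) − s_k = -2/((k + 4)*(k + 5))
(s_(k+1) − s_k) − t_k = 4/(k**3 + 12*k**2 + 47*k + 60)

Invalid: residual \frac{4}{k^{3} + 12 k^{2} + 47 k + 60} ≠ 0.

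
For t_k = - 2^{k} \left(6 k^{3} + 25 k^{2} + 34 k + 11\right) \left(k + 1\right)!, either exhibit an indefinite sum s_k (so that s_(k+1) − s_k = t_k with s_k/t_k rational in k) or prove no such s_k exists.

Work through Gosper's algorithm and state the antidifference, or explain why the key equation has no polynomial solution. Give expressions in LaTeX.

s_k = - 2^{k} \left(3 k^{2} + 2 k - 3\right) \left(k + 1\right)!

r(k) = 2*(6*k**4 + 55*k**3 + 188*k**2 + 280*k + 152)/(6*k**3 + 25*k**2 + 34*k + 11) after simplifying.
Take A(k)=2*k + 4, B(k)=1, C(k)=k**3 + 25*k**2/6 + 17*k/3 + 11/6.
f must satisfy (2*k + 4)·f(k+1) − (1)·f(k) = k**3 + 25*k**2/6 + 17*k/3 + 11/6.
d = 2 from the (1,0,3) case.
Coefficient equations give f(k) = (3*k**2 + 2*k - 3)/6.
R(k) = B(k−1)·f(k)/C(k) = (3*k**2 + 2*k - 3)/(6*k**3 + 25*k**2 + 34*k + 11); s_k = R·t_k = -2**k*(3*k**2 + 2*k - 3)*factorial(k + 1).
Δs = -2**k*(6*k**3 + 25*k**2 + 34*k + 11)*factorial(k + 1), as required.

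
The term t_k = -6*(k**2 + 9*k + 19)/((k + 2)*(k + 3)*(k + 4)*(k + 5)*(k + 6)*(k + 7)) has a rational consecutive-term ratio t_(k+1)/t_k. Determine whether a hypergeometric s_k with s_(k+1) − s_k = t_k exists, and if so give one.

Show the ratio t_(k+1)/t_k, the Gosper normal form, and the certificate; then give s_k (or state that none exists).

s_k = k*(-k**2 - 12*k - 44)/(24*(k**3 + 12*k**2 + 44*k + 48))

Step 1: r(k) = (k + 2)*(9*k + (k + 1)**2 + 28)/((k + 8)*(k**2 + 9*k + 19)).
Normal form (A,B,C) = (k + 2, k + 8, k**2 + 9*k + 19).
Need (k + 2)·f(k+1) − (k + 7)·f(k) = k**2 + 9*k + 19.
d = 5 from the (1,1,2) case.
Solving with deg f ≤ 5: f(k) = k*(k + 3)*(k + 5)*(k**2 + 12*k + 44)/144.
Get s_k = R·t_k = k*(-k**2 - 12*k - 44)/(24*(k**3 + 12*k**2 + 44*k + 48)) with R(k) = B(k−1)f(k)/C(k) = k*(k + 3)*(k + 5)*(k + 7)*(k**2 + 12*k + 44)/(144*(k**2 + 9*k + 19)).
Verify: 6*(-k**2 - 9*k - 19)/(k**6 + 27*k**5 + 295*k**4 + 1665*k**3 + 5104*k**2 + 8028*k + 5040) matches t_k.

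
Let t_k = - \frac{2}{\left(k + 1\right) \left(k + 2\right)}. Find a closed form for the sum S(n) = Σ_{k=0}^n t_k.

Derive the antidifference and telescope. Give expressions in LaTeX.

S(n) = \frac{2 \left(- n - 1\right)}{n + 2}

r(k) = (k + 1)/(k + 3) after simplifying.
Take A(k)=k + 1, B(k)=k + 3, C(k)=1.
Solve (k + 1)·f(k+1) − (k + 2)·f(k) = 1.
deg f ≤ 1 (via 1,1,0).
Match coefficients ⇒ f(k) = k.
So s_k = (B(k−1)f/C)·t_k = (k*(k + 2))·t_k = -2*k/(k + 1).
Δs = -2/(k**2 + 3*k + 2), as required.
s_(n+1) = 2*(-n - 1)/(n + 2) and s_(0) = 0, so S(n) = 2*(-n - 1)/(n + 2).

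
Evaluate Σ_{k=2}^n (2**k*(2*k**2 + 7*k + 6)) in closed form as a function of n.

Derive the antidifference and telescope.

t_(k+1)/t_k = 2*(2*k**2 + 11*k + 15)/(2*k**2 + 7*k + 6).
Take A(k)=2, B(k)=1, C(k)=k**2 + 7*k/2 + 3.
Key eq: (2)·f(k+1) = (1)·f(k) + (k**2 + 7*k/2 + 3).
d = 2 from the (0,0,2) case.
Coefficient equations give f(k) = (2*k**2 - k + 4)/2.
R(k) = B(k−1)·f(k)/C(k) = (2*k**2 - k + 4)/((k + 2)*(2*k + 3)); s_k = R·t_k = 2**k*(2*k**2 - k + 4).
s_(k+1) − s_k = 2**k*(2*k**2 + 7*k + 6) = t_k.
Σ_(k=2)^n t_k = s_(n+1) − s_(2) = (2**(n + 1)*(2*n**2 + 3*n + 5)) − (40), i.e. 4*2**n*n**2 + 6*2**n*n + 10*2**n - 40.

S(n) = 4*2**n*n**2 + 6*2**n*n + 10*2**n - 40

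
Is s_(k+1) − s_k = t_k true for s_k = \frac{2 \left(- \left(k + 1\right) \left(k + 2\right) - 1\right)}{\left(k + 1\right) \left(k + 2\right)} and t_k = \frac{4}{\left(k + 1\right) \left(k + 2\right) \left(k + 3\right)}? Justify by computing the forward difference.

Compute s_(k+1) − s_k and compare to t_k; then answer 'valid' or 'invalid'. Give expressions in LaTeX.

Valid: the claim telescopes to t_k.

s_(k+1) = 2*(-(k + 2)*(k + 3) - 1)/((k + 2)*(k + 3))
s_(k+1) − s_k = 4/(k**3 + 6*k**2 + 11*k + 6)
(s_(k+1) − s_k) − t_k = 0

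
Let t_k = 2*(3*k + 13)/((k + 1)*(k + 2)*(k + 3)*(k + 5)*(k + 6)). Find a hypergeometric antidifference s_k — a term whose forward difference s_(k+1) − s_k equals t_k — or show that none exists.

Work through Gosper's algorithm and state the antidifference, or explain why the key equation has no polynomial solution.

s_k = k*(k**2 + 8*k + 17)/(5*(k**3 + 8*k**2 + 17*k + 10))

Step 1: r(k) = (k + 1)*(k + 5)*(3*k + 16)/((k + 4)*(k + 7)*(3*k + 13)).
Take A(k)=k + 1, B(k)=k + 7, C(k)=k**2 + 25*k/3 + 52/3.
f must satisfy (k + 1)·f(k+1) − (k + 6)·f(k) = k**2 + 25*k/3 + 52/3.
d = 5 from the (1,1,2) case.
Solve for f: f(k) = k*(k + 3)*(k + 4)*(k**2 + 8*k + 17)/30 (degree 5 ≤ 5).
Then R = B(k−1)f/C = k*(k + 3)*(k + 6)*(k**2 + 8*k + 17)/(10*(3*k + 13)), so s_k = R(k)·t_k = k*(k**2 + 8*k + 17)/(5*(k**3 + 8*k**2 + 17*k + 10)).
s_(k+1) − s_k = 2*(3*k + 13)/(k**5 + 17*k**4 + 107*k**3 + 307*k**2 + 396*k + 180) = t_k.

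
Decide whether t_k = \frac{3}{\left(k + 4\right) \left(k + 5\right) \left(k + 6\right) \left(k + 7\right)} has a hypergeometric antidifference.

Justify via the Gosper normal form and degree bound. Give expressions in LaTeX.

Yes. s_k = \frac{k \left(k^{2} + 15 k + 74\right)}{120 \left(k + 4\right) \left(k + 5\right) \left(k + 6\right)}.

Step 1: r(k) = (k + 4)/(k + 8).
Normal form (A,B,C) = (k + 4, k + 8, 1).
Key eq: (k + 4)·f(k+1) = (k + 7)·f(k) + (1).
Degrees (1,1,0) ⇒ d ≤ 3.
A polynomial solution: f(k) = k*(k**2 + 15*k + 74)/360.
Then R = B(k−1)f/C = k*(k + 7)*(k**2 + 15*k + 74)/360, so s_k = R(k)·t_k = k*(k**2 + 15*k + 74)/(120*(k + 4)*(k + 5)*(k + 6)).
s_(k+1) − s_k = 3/(k**4 + 22*k**3 + 179*k**2 + 638*k + 840) = t_k.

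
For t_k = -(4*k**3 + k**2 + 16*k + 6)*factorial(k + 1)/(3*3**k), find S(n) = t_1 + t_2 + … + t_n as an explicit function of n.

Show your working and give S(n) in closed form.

S(n) = (-6*3**n - 4*n**4*factorial(n) - 17*n**3*factorial(n) - 20*n**2*factorial(n) - n*factorial(n) + 6*factorial(n))/(3*3**n)

Step 1: r(k) = (k + 2)*(16*k + 4*(k + 1)**3 + (k + 1)**2 + 22)/(3*(4*k**3 + k**2 + 16*k + 6)).
Factor: A=k/3 + 2/3; B=1; C=k**3 + k**2/4 + 4*k + 3/2.
f must satisfy (k/3 + 2/3)·f(k+1) − (1)·f(k) = k**3 + k**2/4 + 4*k + 3/2.
Bound: deg f ≤ 2.
A polynomial solution: f(k) = 3*(4*k**2 - 3*k - 4)/4.
So s_k = (B(k−1)f/C)·t_k = (3*(4*k**2 - 3*k - 4)/(4*k**3 + k**2 + 16*k + 6))·t_k = (-4*k**2 + 3*k + 4)*factorial(k + 1)/3**k.
Verify: -(4*k**3 + k**2 + 16*k + 6)*factorial(k + 1)/(3*3**k) matches t_k.
s_(n+1) = -3**(-n - 1)*(4*n**2 + 5*n - 3)*factorial(n + 2) and s_(1) = 2, so S(n) = (-6*3**n - 4*n**4*factorial(n) - 17*n**3*factorial(n) - 20*n**2*factorial(n) - n*factorial(n) + 6*factorial(n))/(3*3**n).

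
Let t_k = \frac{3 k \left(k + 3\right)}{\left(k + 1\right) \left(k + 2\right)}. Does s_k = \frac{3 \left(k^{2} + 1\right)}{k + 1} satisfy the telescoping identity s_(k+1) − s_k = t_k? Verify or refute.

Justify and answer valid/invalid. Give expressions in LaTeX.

Valid: the claim telescopes to t_k.

s_(k+1) = 3*((k + 1)**2 + 1)/(k + 2)
s_(k+1) − s_k = 3*k*(k + 3)/(k**2 + 3*k + 2)
(s_(k+1) − s_k) − t_k = 0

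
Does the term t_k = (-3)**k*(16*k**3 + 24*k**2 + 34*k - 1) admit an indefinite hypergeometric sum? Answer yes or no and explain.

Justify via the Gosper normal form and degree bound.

Ratio r(k) = 3*(-16*k**3 - 72*k**2 - 130*k - 73)/(16*k**3 + 24*k**2 + 34*k - 1).
A = -3, B = 1, C = k**3 + 3*k**2/2 + 17*k/8 - 1/16.
f must satisfy (-3)·f(k+1) − (1)·f(k) = k**3 + 3*k**2/2 + 17*k/8 - 1/16.
deg f ≤ 3 (via 0,0,3).
Solving with deg f ≤ 3: f(k) = -(4*k**3 - 3*k**2 + 4*k - 4)/16.
Get s_k = R·t_k = (-3)**k*(-4*k**3 + 3*k**2 - 4*k + 4) with R(k) = B(k−1)f(k)/C(k) = -(4*k**3 - 3*k**2 + 4*k - 4)/(16*k**3 + 24*k**2 + 34*k - 1).
Verify: (-3)**k*(16*k**3 + 24*k**2 + 34*k - 1) matches t_k.

Yes. s_k = (-3)**k*(-4*k**3 + 3*k**2 - 4*k + 4).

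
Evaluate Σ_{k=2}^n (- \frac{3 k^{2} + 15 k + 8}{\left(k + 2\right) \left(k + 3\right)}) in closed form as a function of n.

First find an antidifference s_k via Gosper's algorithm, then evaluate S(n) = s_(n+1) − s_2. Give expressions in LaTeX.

S(n) = \frac{- 6 n^{2} - 7 n + 13}{2 \left(n + 3\right)}

The ratio is (k + 2)*(15*k + 3*(k + 1)**2 + 23)/((k + 4)*(3*k**2 + 15*k + 8)).
Factor: A=k + 2; B=k + 4; C=k**2 + 5*k + 8/3.
Solve (k + 2)·f(k+1) − (k + 3)·f(k) = k**2 + 5*k + 8/3.
Bound: deg f ≤ 2.
Coefficient equations give f(k) = k*(3*k + 1)/3.
R(k) = B(k−1)·f(k)/C(k) = k*(k + 3)*(3*k + 1)/(3*k**2 + 15*k + 8); s_k = R·t_k = k*(-3*k - 1)/(k + 2).
s_(k+1) − s_k = (-3*k**2 - 15*k - 8)/(k**2 + 5*k + 6) = t_k.
Evaluate: s_(n+1) = (-3*n**2 - 7*n - 4)/(n + 3); subtract s_(2) = -7/2 ⇒ S(n) = (-6*n**2 - 7*n + 13)/(2*(n + 3)).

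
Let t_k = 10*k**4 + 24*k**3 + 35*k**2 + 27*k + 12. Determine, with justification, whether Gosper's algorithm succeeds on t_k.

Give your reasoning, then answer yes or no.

Yes. s_k = k*(2*k**4 + k**3 + 3*k**2 + 2*k + 4).

t_(k+1)/t_k = (10*k**4 + 64*k**3 + 167*k**2 + 209*k + 108)/(10*k**4 + 24*k**3 + 35*k**2 + 27*k + 12).
Take A(k)=1, B(k)=1, C(k)=k**4 + 12*k**3/5 + 7*k**2/2 + 27*k/10 + 6/5.
Solve (1)·f(k+1) − (1)·f(k) = k**4 + 12*k**3/5 + 7*k**2/2 + 27*k/10 + 6/5.
d = 5 from the (0,0,4) case.
Solve for f: f(k) = k*(2*k**4 + k**3 + 3*k**2 + 2*k + 4)/10 (degree 5 ≤ 5).
Get s_k = R·t_k = k*(2*k**4 + k**3 + 3*k**2 + 2*k + 4) with R(k) = B(k−1)f(k)/C(k) = k*(2*k**4 + k**3 + 3*k**2 + 2*k + 4)/(10*k**4 + 24*k**3 + 35*k**2 + 27*k + 12).
Verify: 10*k**4 + 24*k**3 + 35*k**2 + 27*k + 12 matches t_k.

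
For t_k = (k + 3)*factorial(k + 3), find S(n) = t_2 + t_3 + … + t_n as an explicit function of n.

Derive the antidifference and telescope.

t_(k+1)/t_k = (k + 4)**2/(k + 3).
So A=k + 4 and B=1, with C=k + 3.
f must satisfy (k + 4)·f(k+1) − (1)·f(k) = k + 3.
d = 0 from the (1,0,1) case.
Solve for f: f(k) = 1 (degree 0 ≤ 0).
Get s_k = R·t_k = factorial(k + 3) with R(k) = B(k−1)f(k)/C(k) = 1/(k + 3).
Verify: (k + 3)*factorial(k + 3) matches t_k.
Evaluate: s_(n+1) = factorial(n + 4); subtract s_(2) = 120 ⇒ S(n) = factorial(n + 4) - 120.

S(n) = factorial(n + 4) - 120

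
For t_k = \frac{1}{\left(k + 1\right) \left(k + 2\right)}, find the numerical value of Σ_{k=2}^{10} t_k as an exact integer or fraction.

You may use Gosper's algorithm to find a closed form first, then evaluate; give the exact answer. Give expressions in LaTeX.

Σ = 1/4

The ratio is (k + 1)/(k + 3).
So A=k + 1 and B=k + 3, with C=1.
f must satisfy (k + 1)·f(k+1) − (k + 2)·f(k) = 1.
From deg A=1, deg B=1, deg C=0: d=1.
A polynomial solution: f(k) = k.
Get s_k = R·t_k = k/(k + 1) with R(k) = B(k−1)f(k)/C(k) = k*(k + 2).
s_(k+1) − s_k = 1/(k**2 + 3*k + 2) = t_k.
Evaluate s at k=11 and k=2: 11/12 and 2/3; difference 1/4.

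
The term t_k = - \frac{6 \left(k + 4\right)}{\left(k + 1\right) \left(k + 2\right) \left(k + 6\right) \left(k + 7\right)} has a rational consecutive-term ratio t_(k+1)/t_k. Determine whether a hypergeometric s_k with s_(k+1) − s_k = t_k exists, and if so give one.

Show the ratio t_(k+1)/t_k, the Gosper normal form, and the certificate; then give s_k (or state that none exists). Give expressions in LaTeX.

Compute t_(k+1)/t_k: get (k + 1)*(k + 5)*(k + 6)/((k + 3)*(k + 4)*(k + 8)).
A = k + 1, B = k + 8, C = k**4 + 16*k**3 + 95*k**2 + 248*k + 240.
Need (k + 1)·f(k+1) − (k + 7)·f(k) = k**4 + 16*k**3 + 95*k**2 + 248*k + 240.
Degrees (1,1,4) ⇒ d ≤ 6.
Solve for f: f(k) = k*(k + 2)*(k + 3)*(k + 4)*(k + 5)*(k + 7)/12 (degree 6 ≤ 6).
R(k) = B(k−1)·f(k)/C(k) = k*(k + 2)*(k + 7)**2/(12*(k + 4)); s_k = R·t_k = k*(-k - 7)/(2*(k**2 + 7*k + 6)).
s_(k+1) − s_k = 6*(-k - 4)/(k**4 + 16*k**3 + 83*k**2 + 152*k + 84) = t_k.

s_k = \frac{k \left(- k - 7\right)}{2 \left(k^{2} + 7 k + 6\right)}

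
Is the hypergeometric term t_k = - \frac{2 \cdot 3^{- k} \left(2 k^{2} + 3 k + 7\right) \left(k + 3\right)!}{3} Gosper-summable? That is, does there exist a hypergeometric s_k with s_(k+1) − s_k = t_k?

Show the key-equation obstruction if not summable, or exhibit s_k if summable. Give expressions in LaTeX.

The ratio is (k + 4)*(3*k + 2*(k + 1)**2 + 10)/(3*(2*k**2 + 3*k + 7)).
Normal form (A,B,C) = (k/3 + 4/3, 1, k**2 + 3*k/2 + 7/2).
Need (k/3 + 4/3)·f(k+1) − (1)·f(k) = k**2 + 3*k/2 + 7/2.
deg f ≤ 1 (via 1,0,2).
Solving with deg f ≤ 1: f(k) = 3*(2*k - 1)/2.
R(k) = B(k−1)·f(k)/C(k) = 3*(2*k - 1)/(2*k**2 + 3*k + 7); s_k = R·t_k = -2*(2*k - 1)*factorial(k + 3)/3**k.
Verify: -2*(2*k**2 + 3*k + 7)*factorial(k + 3)/(3*3**k) matches t_k.

Yes. s_k = - 2 \cdot 3^{- k} \left(2 k - 1\right) \left(k + 3\right)!.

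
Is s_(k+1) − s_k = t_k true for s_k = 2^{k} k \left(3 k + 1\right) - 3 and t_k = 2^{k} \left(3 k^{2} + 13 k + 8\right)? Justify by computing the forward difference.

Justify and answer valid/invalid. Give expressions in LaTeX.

s_(k+1) = 2**(k + 1)*(k + 1)*(3*k + 4) - 3
s_(k+1) − s_k = 2**k*(3*k**2 + 13*k + 8)
(s_(k+1) − s_k) − t_k = 0

valid (s_(k+1) − s_k reduces to t_k)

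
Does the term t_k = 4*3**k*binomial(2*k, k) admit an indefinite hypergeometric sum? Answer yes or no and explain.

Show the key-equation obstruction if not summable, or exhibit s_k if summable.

Compute t_(k+1)/t_k: get 6*(2*k + 1)/(k + 1).
So A=12*k + 6 and B=k + 1, with C=1.
f must satisfy (12*k + 6)·f(k+1) − (k)·f(k) = 1.
deg f ≤ -1 (via 1,1,0).
Negative degree bound (-1): no f exists, t_k not Gosper-summable.

No — negative degree bound, so no certificate f.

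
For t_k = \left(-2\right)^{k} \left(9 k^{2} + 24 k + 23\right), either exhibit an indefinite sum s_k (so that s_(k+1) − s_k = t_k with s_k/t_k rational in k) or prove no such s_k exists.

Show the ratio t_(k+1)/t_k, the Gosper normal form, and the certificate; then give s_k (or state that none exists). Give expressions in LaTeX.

Compute t_(k+1)/t_k: get 2*(-9*k**2 - 42*k - 56)/(9*k**2 + 24*k + 23).
Gosper form: A/B · C(k+1)/C(k) with A=-2, B=1, C=k**2 + 8*k/3 + 23/9.
f must satisfy (-2)·f(k+1) − (1)·f(k) = k**2 + 8*k/3 + 23/9.
Degrees (0,0,2) ⇒ d ≤ 2.
Solve for f: f(k) = -(3*k**2 + 4*k + 3)/9 (degree 2 ≤ 2).
R(k) = B(k−1)·f(k)/C(k) = -(3*k**2 + 4*k + 3)/(9*k**2 + 24*k + 23); s_k = R·t_k = (-2)**k*(-3*k**2 - 4*k - 3).
Δs = (-2)**k*(9*k**2 + 24*k + 23), as required.

s_k = \left(-2\right)^{k} \left(- 3 k^{2} - 4 k - 3\right)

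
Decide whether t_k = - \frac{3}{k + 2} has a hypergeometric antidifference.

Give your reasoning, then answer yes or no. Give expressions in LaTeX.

t_(k+1)/t_k = (k + 2)/(k + 3).
Normal form (A,B,C) = (k + 2, k + 3, 1).
Need (k + 2)·f(k+1) − (k + 2)·f(k) = 1.
Degrees (1,1,0) ⇒ d ≤ 0.
f = c0 ⇒ A·f(k+1) − B(k−1)·f(k) − C = -1. The system {-1 = 0} is inconsistent; no antidifference.

No; the coefficient equations for f are inconsistent.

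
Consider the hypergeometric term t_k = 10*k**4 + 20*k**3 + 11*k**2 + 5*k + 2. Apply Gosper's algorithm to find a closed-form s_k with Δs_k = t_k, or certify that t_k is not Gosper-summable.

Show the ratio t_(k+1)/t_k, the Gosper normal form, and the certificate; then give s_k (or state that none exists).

r(k) = (10*k**4 + 60*k**3 + 131*k**2 + 127*k + 48)/(10*k**4 + 20*k**3 + 11*k**2 + 5*k + 2) after simplifying.
Normal form (A,B,C) = (1, 1, k**4 + 2*k**3 + 11*k**2/10 + k/2 + 1/5).
Set up (1)·f(k+1) − (1)·f(k) − (k**4 + 2*k**3 + 11*k**2/10 + k/2 + 1/5) = 0.
Bound: deg f ≤ 5.
Coefficient equations give f(k) = k*(2*k**4 - 3*k**2 + 2*k + 1)/10.
Certificate R = B(k−1)f/C = k*(2*k**4 - 3*k**2 + 2*k + 1)/(10*k**4 + 20*k**3 + 11*k**2 + 5*k + 2) gives s_k = k*(2*k**4 - 3*k**2 + 2*k + 1).
Δs = 10*k**4 + 20*k**3 + 11*k**2 + 5*k + 2, as required.

s_k = k*(2*k**4 - 3*k**2 + 2*k + 1)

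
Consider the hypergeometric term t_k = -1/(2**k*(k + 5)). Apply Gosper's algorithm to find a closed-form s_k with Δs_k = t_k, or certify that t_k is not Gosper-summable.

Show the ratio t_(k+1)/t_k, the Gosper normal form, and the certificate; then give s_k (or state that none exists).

Ratio r(k) = (k + 5)/(2*(k + 6)).
Take A(k)=k/2 + 5/2, B(k)=k + 6, C(k)=1.
f must satisfy (k/2 + 5/2)·f(k+1) − (k + 5)·f(k) = 1.
From deg A=1, deg B=1, deg C=0: d=-1.
d = -1 < 0 ⇒ no nonzero polynomial f; not summable.

none (Gosper's algorithm certifies no s_k)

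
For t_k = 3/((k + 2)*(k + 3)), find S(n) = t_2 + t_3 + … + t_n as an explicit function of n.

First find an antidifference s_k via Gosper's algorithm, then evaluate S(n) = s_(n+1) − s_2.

r(k) = (k + 2)/(k + 4) after simplifying.
Take A(k)=k + 2, B(k)=k + 4, C(k)=1.
Key eq: (k + 2)·f(k+1) = (k + 3)·f(k) + (1).
d = 1 from the (1,1,0) case.
Solve for f: f(k) = k/2 (degree 1 ≤ 1).
Certificate R = B(k−1)f/C = k*(k + 3)/2 gives s_k = 3*k/(2*(k + 2)).
Verify: 3/(k**2 + 5*k + 6) matches t_k.
s_(n+1) = 3*(n + 1)/(2*(n + 3)) and s_(2) = 3/4, so S(n) = 3*(n - 1)/(4*(n + 3)).

S(n) = 3*(n - 1)/(4*(n + 3))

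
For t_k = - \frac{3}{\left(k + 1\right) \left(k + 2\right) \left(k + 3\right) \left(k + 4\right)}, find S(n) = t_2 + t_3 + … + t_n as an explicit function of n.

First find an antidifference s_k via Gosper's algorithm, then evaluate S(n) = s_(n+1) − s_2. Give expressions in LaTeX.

Step 1: r(k) = (k + 1)/(k + 5).
Normal form (A,B,C) = (k + 1, k + 5, 1).
Key eq: (k + 1)·f(k+1) = (k + 4)·f(k) + (1).
deg f ≤ 3 (via 1,1,0).
A polynomial solution: f(k) = k*(k**2 + 6*k + 11)/18.
Get s_k = R·t_k = k*(-k**2 - 6*k - 11)/(6*(k + 1)*(k + 2)*(k + 3)) with R(k) = B(k−1)f(k)/C(k) = k*(k + 4)*(k**2 + 6*k + 11)/18.
Δs = -3/(k**4 + 10*k**3 + 35*k**2 + 50*k + 24), as required.
Σ_(k=2)^n t_k = s_(n+1) − s_(2) = ((-n**3 - 9*n**2 - 26*n - 18)/(6*(n**3 + 9*n**2 + 26*n + 24))) − (-3/20), i.e. (-n**3 - 9*n**2 - 26*n + 36)/(60*(n**3 + 9*n**2 + 26*n + 24)).

S(n) = \frac{- n^{3} - 9 n^{2} - 26 n + 36}{60 \left(n^{3} + 9 n^{2} + 26 n + 24\right)}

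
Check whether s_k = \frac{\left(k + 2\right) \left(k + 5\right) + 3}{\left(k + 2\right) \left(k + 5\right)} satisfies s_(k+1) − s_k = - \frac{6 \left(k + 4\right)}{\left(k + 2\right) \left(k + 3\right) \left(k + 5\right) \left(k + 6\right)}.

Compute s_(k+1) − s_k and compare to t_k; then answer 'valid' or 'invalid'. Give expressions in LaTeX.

s_(k+1) = ((k + 3)*(k + 6) + 3)/((k + 3)*(k + 6))
s_(k+1) − s_k = 6*(-k - 4)/(k**4 + 16*k**3 + 91*k**2 + 216*k + 180)
(s_(k+1) − s_k) − t_k = 0

Valid: the claim telescopes to t_k.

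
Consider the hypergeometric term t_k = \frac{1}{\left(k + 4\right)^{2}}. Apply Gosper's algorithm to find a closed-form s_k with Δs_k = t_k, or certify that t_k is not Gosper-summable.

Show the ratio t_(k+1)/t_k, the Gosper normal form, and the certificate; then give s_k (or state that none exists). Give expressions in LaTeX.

Ratio r(k) = (k + 4)**2/(k + 5)**2.
So A=k**2 + 8*k + 16 and B=k**2 + 10*k + 25, with C=1.
Solve (k**2 + 8*k + 16)·f(k+1) − (k**2 + 8*k + 16)·f(k) = 1.
d = 0 from the (2,2,0) case.
Generic f = c0 gives residual -1; -1 = 0 cannot hold, so t_k is not Gosper-summable.

none (Gosper's algorithm certifies no s_k)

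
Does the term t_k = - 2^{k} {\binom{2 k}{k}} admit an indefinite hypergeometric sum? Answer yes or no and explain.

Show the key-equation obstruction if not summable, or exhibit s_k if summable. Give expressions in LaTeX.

No; the degree bound rules out any f.

Step 1: r(k) = 4*(2*k + 1)/(k + 1).
Gosper form: A/B · C(k+1)/C(k) with A=8*k + 4, B=k + 1, C=1.
Need (8*k + 4)·f(k+1) − (k)·f(k) = 1.
deg f ≤ -1 (via 1,1,0).
Bound -1 < 0, so the key equation has no polynomial solution.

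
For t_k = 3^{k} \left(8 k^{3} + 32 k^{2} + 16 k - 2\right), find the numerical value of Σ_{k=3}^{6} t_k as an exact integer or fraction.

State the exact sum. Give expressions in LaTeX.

Ratio r(k) = 3*(4*k**3 + 28*k**2 + 52*k + 27)/(4*k**3 + 16*k**2 + 8*k - 1).
Factor: A=3; B=1; C=k**3 + 4*k**2 + 2*k - 1/4.
Set up (3)·f(k+1) − (1)·f(k) − (k**3 + 4*k**2 + 2*k - 1/4) = 0.
d = 3 from the (0,0,3) case.
A polynomial solution: f(k) = (k - 1)*(k + 1)*(2*k - 1)/4.
Then R = B(k−1)f/C = (k - 1)*(k + 1)*(2*k - 1)/(4*k**3 + 16*k**2 + 8*k - 1), so s_k = R(k)·t_k = 2*3**k*(2*k**3 - k**2 - 2*k + 1).
s_(k+1) − s_k = 3**k*(8*k**3 + 32*k**2 + 16*k - 2) = t_k.
Σ_(k=3)^(6) t_k = s_(7) − s_(3) = 2729376 − (2160) = 2727216.

Σ = 2727216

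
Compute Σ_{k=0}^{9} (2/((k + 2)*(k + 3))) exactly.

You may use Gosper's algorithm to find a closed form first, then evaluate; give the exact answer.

Σ = 5/6

t_(k+1)/t_k = (k + 2)/(k + 4).
A = k + 2, B = k + 4, C = 1.
f must satisfy (k + 2)·f(k+1) − (k + 3)·f(k) = 1.
From deg A=1, deg B=1, deg C=0: d=1.
Match coefficients ⇒ f(k) = k/2.
So s_k = (B(k−1)f/C)·t_k = (k*(k + 3)/2)·t_k = k/(k + 2).
Check: Δs_k = 2/(k**2 + 5*k + 6). ✓
Σ_(k=0)^(9) t_k = s_(10) − s_(0) = 5/6 − (0) = 5/6.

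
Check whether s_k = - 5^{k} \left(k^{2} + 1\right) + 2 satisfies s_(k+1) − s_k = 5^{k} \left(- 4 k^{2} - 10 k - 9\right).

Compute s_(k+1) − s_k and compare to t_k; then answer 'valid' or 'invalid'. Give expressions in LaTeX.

valid; difference matches t_k

s_(k+1) = -5*5**k*((k + 1)**2 + 1) + 2
s_(k+1) − s_k = 5**k*(k**2 - 5*(k + 1)**2 - 4)
(s_(k+1) − s_k) − t_k = 0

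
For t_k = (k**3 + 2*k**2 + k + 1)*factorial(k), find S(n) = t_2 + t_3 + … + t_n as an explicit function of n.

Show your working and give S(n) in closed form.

r(k) = (k + 1)*(k + (k + 1)**3 + 2*(k + 1)**2 + 2)/(k**3 + 2*k**2 + k + 1) after simplifying.
A = k + 1, B = 1, C = k**3 + 2*k**2 + k + 1.
f must satisfy (k + 1)·f(k+1) − (1)·f(k) = k**3 + 2*k**2 + k + 1.
Bound: deg f ≤ 2.
Match coefficients ⇒ f(k) = k**2 - 2.
Then R = B(k−1)f/C = (k**2 - 2)/(k**3 + 2*k**2 + k + 1), so s_k = R(k)·t_k = (k**2 - 2)*factorial(k).
Check: Δs_k = (k**3 + 2*k**2 + k + 1)*factorial(k). ✓
Telescope: S(n) = s_(n+1) − s_(2) = (n**2 + 2*n - 1)*factorial(n + 1) − (4) = n**3*factorial(n) + 3*n**2*factorial(n) + n*factorial(n) - factorial(n) - 4.

S(n) = n**3*factorial(n) + 3*n**2*factorial(n) + n*factorial(n) - factorial(n) - 4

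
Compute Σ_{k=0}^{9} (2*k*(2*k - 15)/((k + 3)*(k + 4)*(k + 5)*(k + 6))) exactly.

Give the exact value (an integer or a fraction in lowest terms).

The ratio is (k + 1)*(k + 3)*(2*k - 13)/(k*(k + 7)*(2*k - 15)).
So A=k + 3 and B=k + 7, with C=k**2 - 15*k/2.
f must satisfy (k + 3)·f(k+1) − (k + 6)·f(k) = k**2 - 15*k/2.
From deg A=1, deg B=1, deg C=2: d=3.
Match coefficients ⇒ f(k) = k*(k - 67)*(k - 1)/80.
Get s_k = R·t_k = k*(k**2 - 68*k + 67)/(20*(k + 3)*(k + 4)*(k + 5)) with R(k) = B(k−1)f(k)/C(k) = (k - 67)*(k - 1)*(k + 6)/(40*(2*k - 15)).
Check: Δs_k = 2*k*(2*k - 15)/(k**4 + 18*k**3 + 119*k**2 + 342*k + 360). ✓
Evaluate s at k=10 and k=0: -171/1820 and 0; difference -171/1820.

Σ = -171/1820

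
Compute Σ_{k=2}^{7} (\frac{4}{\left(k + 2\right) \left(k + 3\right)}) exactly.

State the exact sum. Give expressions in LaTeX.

Σ = 3/5

The ratio is (k + 2)/(k + 4).
So A=k + 2 and B=k + 4, with C=1.
Solve (k + 2)·f(k+1) − (k + 3)·f(k) = 1.
From deg A=1, deg B=1, deg C=0: d=1.
Coefficient equations give f(k) = k/2.
Certificate R = B(k−1)f/C = k*(k + 3)/2 gives s_k = 2*k/(k + 2).
Check: Δs_k = 4/(k**2 + 5*k + 6). ✓
Evaluate s at k=8 and k=2: 8/5 and 1; difference 3/5.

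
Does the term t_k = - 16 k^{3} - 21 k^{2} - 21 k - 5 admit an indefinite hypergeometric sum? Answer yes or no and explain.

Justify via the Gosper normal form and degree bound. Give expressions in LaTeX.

Ratio r(k) = (16*k**3 + 69*k**2 + 111*k + 63)/(16*k**3 + 21*k**2 + 21*k + 5).
So A=1 and B=1, with C=k**3 + 21*k**2/16 + 21*k/16 + 5/16.
Set up (1)·f(k+1) − (1)·f(k) − (k**3 + 21*k**2/16 + 21*k/16 + 5/16) = 0.
d = 4 from the (0,0,3) case.
Match coefficients ⇒ f(k) = k*(4*k**3 - k**2 + 4*k - 2)/16.
Then R = B(k−1)f/C = k*(4*k**3 - k**2 + 4*k - 2)/((16*k + 5)*(k**2 + k + 1)), so s_k = R(k)·t_k = k*(-4*k**3 + k**2 - 4*k + 2).
s_(k+1) − s_k = -16*k**3 - 21*k**2 - 21*k - 5 = t_k.

Yes. s_k = k \left(- 4 k^{3} + k^{2} - 4 k + 2\right).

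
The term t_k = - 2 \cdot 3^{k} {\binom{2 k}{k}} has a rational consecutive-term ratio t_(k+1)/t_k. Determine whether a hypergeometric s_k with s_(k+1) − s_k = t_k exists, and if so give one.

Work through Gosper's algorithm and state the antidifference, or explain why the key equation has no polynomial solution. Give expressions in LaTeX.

Compute t_(k+1)/t_k: get 6*(2*k + 1)/(k + 1).
Take A(k)=12*k + 6, B(k)=k + 1, C(k)=1.
Key eq: (12*k + 6)·f(k+1) = (k)·f(k) + (1).
Bound: deg f ≤ -1.
Negative degree bound (-1): no f exists, t_k not Gosper-summable.

not Gosper-summable; s_k does not exist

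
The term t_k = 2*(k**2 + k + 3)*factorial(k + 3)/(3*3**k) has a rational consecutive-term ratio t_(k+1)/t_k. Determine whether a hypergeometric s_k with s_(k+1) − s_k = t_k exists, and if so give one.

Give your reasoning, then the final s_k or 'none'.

s_k = 2*(k - 1)*factorial(k + 3)/3**k

t_(k+1)/t_k = (k + 4)*(k + (k + 1)**2 + 4)/(3*(k**2 + k + 3)).
Gosper form: A/B · C(k+1)/C(k) with A=k/3 + 4/3, B=1, C=k**2 + k + 3.
Need (k/3 + 4/3)·f(k+1) − (1)·f(k) = k**2 + k + 3.
Degrees (1,0,2) ⇒ d ≤ 1.
Match coefficients ⇒ f(k) = 3*(k - 1).
Then R = B(k−1)f/C = 3*(k - 1)/(k**2 + k + 3), so s_k = R(k)·t_k = 2*(k - 1)*factorial(k + 3)/3**k.
Δs = 2*(k**2 + k + 3)*factorial(k + 3)/(3*3**k), as required.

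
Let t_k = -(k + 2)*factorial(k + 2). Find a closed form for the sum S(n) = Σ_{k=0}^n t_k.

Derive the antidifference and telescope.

Compute t_(k+1)/t_k: get (k + 3)**2/(k + 2).
Normal form (A,B,C) = (k + 3, 1, k + 2).
f must satisfy (k + 3)·f(k+1) − (1)·f(k) = k + 2.
Degrees (1,0,1) ⇒ d ≤ 0.
Solve for f: f(k) = 1 (degree 0 ≤ 0).
R(k) = B(k−1)·f(k)/C(k) = 1/(k + 2); s_k = R·t_k = -factorial(k + 2).
Check: Δs_k = -(k + 2)*factorial(k + 2). ✓
Evaluate: s_(n+1) = -factorial(n + 3); subtract s_(0) = -2 ⇒ S(n) = 2 - factorial(n + 3).

S(n) = 2 - factorial(n + 3)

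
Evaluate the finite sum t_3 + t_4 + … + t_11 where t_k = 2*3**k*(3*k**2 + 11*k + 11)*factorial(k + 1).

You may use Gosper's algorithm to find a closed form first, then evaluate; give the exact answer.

Step 1: r(k) = 3*(3*k**3 + 23*k**2 + 59*k + 50)/(3*k**2 + 11*k + 11).
Take A(k)=3*k + 6, B(k)=1, C(k)=k**2 + 11*k/3 + 11/3.
Set up (3*k + 6)·f(k+1) − (1)·f(k) − (k**2 + 11*k/3 + 11/3) = 0.
d = 1 from the (1,0,2) case.
A polynomial solution: f(k) = (k + 1)/3.
Get s_k = R·t_k = 2*3**k*(k + 1)*factorial(k + 1) with R(k) = B(k−1)f(k)/C(k) = (k + 1)/(3*k**2 + 11*k + 11).
Δs = 2*3**k*(3*k**2 + 11*k + 11)*factorial(k + 1), as required.
Σ_(k=3)^(11) t_k = s_(12) − s_(3) = 86041648185292800 − (5184) = 86041648185287616.

Σ = 86041648185287616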